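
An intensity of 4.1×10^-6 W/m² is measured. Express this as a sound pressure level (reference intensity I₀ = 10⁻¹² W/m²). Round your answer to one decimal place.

L = 10·log₁₀(I/I₀) = 10·log₁₀(4.1×10^-6/10⁻¹²) = 10·log₁₀(4.1×10^6).
L = 10·(0.6128 + 6) = 66.13 dB.

66.1 dB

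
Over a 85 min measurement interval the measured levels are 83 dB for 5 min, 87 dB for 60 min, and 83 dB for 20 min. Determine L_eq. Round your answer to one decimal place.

86.2 dB

Weight each interval's intensity by its duration and average over T = 85 min:
Σ tᵢ·10^(Lᵢ/10) = 5·10^(83/10) + 60·10^(87/10) + 20·10^(83/10) = 3.506e+10.
L_eq = 10·log₁₀(3.506e+10/85) = 86.15 dB.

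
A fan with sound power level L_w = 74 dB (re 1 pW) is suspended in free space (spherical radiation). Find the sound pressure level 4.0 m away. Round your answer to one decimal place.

The power spreads over a sphere of area 4π·r², so L_p = L_w − 10·log₁₀(4π·r²).
4π·r² = 201.1 m², 10·log₁₀ of that is 23.033 dB.
L_p = 74 − 23.033 = 50.97 dB.

51.0 dB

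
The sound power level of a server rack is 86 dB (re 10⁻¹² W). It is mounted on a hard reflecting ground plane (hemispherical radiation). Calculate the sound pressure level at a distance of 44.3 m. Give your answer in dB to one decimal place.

45.1 dB

L_p = L_w − 10·log₁₀(2π·r²) with r = 44.3 m.
2π·r² = 1.233e+04 m², 10·log₁₀ of that is 40.910 dB.
L_p = 86 − 40.910 = 45.09 dB.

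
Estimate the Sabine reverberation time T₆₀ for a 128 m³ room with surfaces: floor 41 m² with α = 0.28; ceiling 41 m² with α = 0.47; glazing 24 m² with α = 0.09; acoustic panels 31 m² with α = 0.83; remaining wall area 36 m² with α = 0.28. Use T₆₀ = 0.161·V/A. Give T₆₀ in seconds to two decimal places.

A = Σ Sᵢαᵢ = 41·0.28 + 41·0.47 + 24·0.09 + 31·0.83 + 36·0.28 = 68.72 m².
T₆₀ = 0.161 × 128 / 68.72 = 0.300 s.

0.30 s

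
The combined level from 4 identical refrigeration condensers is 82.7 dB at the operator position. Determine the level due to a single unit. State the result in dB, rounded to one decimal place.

4 equal contributions raise the level by 10·log₁₀ 4 = 6.021 dB, so each unit alone gives 82.7 − 6.021.

76.7 dB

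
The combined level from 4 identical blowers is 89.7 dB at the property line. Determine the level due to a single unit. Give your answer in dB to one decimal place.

For N identical incoherent sources L_total = L₁ + 10·log₁₀ N, so L₁ = 89.7 − 10·log₁₀(4) = 89.7 − 6.021.

83.7 dB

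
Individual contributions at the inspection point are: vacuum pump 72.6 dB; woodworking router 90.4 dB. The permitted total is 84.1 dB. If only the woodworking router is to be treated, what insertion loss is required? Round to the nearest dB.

7 dB

The untreated sources together contribute 10^(72.6/10) = 1.820e+07, i.e. 72.60 dB.
To meet 84.1 dB overall, the treated woodworking router may contribute at most 10^(84.1/10) − 1.820e+07 = 2.388e+08, i.e. 83.78 dB.
So the woodworking router must be reduced from 90.4 to 83.78 dB: IL = 6.62 dB.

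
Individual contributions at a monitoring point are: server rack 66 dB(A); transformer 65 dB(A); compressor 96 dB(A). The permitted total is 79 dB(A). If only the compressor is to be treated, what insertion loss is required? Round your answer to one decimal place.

17.4 dB

Fixed contribution from the other sources: Σ 10^(L/10) = 10^(66/10) + 10^(65/10) = 7.143e+06 (68.54 dB(A)).
To meet 79 dB(A) overall, the treated compressor may contribute at most 10^(79/10) − 7.143e+06 = 7.229e+07, i.e. 78.59 dB(A).
Required insertion loss = 96 − 78.59 = 17.41 dB.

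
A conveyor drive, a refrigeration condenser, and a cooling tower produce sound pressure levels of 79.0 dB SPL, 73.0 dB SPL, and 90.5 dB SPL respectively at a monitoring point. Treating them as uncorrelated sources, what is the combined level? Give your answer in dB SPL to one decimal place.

90.9 dB SPL

Incoherent sources combine by intensity addition: L_total = 10·log₁₀(Σ 10^(L_i/10)).
Σ 10^(L/10) = 10^(79.0/10) + 10^(73.0/10) + 10^(90.5/10) = 1.221e+09.
L_total = 10·log₁₀(1.221e+09) = 90.87 dB SPL.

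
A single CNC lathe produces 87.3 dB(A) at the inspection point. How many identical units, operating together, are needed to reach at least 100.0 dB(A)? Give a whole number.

19

The shortfall is 100.0 − 87.3 = 12.7 dB, and N units add 10·log₁₀ N, so need 10·log₁₀ N ≥ 12.7.
N ≥ 10^(12.7/10) = 18.621, so N = 19.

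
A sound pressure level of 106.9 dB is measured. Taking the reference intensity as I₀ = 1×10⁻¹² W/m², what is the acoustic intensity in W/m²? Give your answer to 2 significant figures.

0.049 W/m²

I/I₀ = 10^(106.9/10) = 4.898e+10, so I = 4.898e+10 × 10⁻¹² W/m².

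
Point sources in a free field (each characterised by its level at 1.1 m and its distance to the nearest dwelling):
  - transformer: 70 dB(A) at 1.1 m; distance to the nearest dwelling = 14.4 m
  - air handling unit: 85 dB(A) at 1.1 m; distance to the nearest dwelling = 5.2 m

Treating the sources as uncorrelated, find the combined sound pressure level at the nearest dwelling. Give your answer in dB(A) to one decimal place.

71.5 dB(A)

First find each source's level at the receiver (point-source: −20·log₁₀(r/r_ref)), then combine on an intensity basis.
transformer: 70 − 20·log₁₀(14.4/1.1) = 70 − 22.34 = 47.66 dB(A).
air handling unit: 85 − 20·log₁₀(5.2/1.1) = 85 − 13.49 = 71.51 dB(A).
Σ 10^(L/10) = 1.421e+07 → L_total = 10·log₁₀(1.421e+07) = 71.53 dB(A).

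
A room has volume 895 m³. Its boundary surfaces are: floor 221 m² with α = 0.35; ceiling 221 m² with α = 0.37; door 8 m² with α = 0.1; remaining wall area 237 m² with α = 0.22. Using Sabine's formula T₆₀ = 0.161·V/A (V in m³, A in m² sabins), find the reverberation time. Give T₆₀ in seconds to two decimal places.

Total absorption A = 221·0.35 + 221·0.37 + 8·0.1 + 237·0.22 = 212.06 m² sabins.
T₆₀ = 0.161 × 895 / 212.06 = 0.680 s.

0.68 s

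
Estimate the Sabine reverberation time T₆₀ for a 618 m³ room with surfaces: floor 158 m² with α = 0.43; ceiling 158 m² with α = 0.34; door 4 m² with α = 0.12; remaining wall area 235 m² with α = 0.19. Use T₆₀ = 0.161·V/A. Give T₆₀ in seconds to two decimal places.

Summing Sᵢαᵢ: 158·0.43 + 158·0.34 + 4·0.12 + 235·0.19 = 166.79 m².
T₆₀ = 0.161 × 618 / 166.79 = 0.597 s.

0.60 s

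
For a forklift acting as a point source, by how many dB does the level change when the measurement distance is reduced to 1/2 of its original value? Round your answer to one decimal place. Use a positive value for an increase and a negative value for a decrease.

A point source loses 6 dB per doubling of distance; generally ΔL = −20·log₁₀(r₂/r₁).
ΔL = −20·log₁₀(0.5) = +6.02 dB.

+6.0 dB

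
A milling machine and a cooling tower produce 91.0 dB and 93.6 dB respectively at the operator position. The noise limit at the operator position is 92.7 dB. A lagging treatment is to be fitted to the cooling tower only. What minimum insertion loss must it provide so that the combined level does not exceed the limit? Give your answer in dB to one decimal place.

5.8 dB

Everything except the cooling tower sums to 10^(91.0/10) = 1.259e+09 in linear terms, 91.00 dB.
The limit corresponds to 10^(92.7/10) = 1.862e+09; subtracting the fixed part leaves 6.032e+08 for the cooling tower, i.e. 87.80 dB.
So the cooling tower must be reduced from 93.6 to 87.80 dB: IL = 5.80 dB.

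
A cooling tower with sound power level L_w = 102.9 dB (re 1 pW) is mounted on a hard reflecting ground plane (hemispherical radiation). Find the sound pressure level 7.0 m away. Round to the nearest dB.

78 dB

Free-field hemispherical radiation: L_p = L_w − 10·log₁₀(2π·r²), r = 7.0 m.
2π·r² = 307.9 m², 10·log₁₀ of that is 24.884 dB.
L_p = 102.9 − 24.884 = 78.02 dB.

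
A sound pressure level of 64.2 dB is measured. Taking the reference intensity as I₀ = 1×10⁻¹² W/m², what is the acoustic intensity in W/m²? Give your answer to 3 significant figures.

2.63e-06 W/m²

I = I₀·10^(L/10) = 10⁻¹² × 10^(64.2/10) = 10^(-5.580).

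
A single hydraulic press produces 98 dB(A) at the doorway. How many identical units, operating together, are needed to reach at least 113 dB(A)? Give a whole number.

32

The shortfall is 113 − 98 = 15.0 dB, and N units add 10·log₁₀ N, so need 10·log₁₀ N ≥ 15.0.
N ≥ 10^(15.0/10) = 31.623, so N = 32.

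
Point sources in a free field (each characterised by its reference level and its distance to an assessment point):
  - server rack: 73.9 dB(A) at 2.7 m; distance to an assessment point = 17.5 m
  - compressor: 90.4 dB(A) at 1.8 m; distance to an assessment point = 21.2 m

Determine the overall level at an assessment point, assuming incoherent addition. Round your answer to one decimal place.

69.3 dB(A)

Apply inverse-square spreading to bring every level to the receiver, then sum 10^(L/10).
server rack: 73.9 − 20·log₁₀(17.5/2.7) = 73.9 − 16.23 = 57.67 dB(A).
compressor: 90.4 − 20·log₁₀(21.2/1.8) = 90.4 − 21.42 = 68.98 dB(A).
Σ 10^(L/10) = 8.489e+06 → L_total = 10·log₁₀(8.489e+06) = 69.29 dB(A).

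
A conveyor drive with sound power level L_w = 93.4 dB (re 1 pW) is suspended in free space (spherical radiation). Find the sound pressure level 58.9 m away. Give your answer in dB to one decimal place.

47.0 dB

Free-field spherical radiation: L_p = L_w − 10·log₁₀(4π·r²), r = 58.9 m.
4π·r² = 4.36e+04 m², 10·log₁₀ of that is 46.394 dB.
L_p = 93.4 − 46.394 = 47.01 dB.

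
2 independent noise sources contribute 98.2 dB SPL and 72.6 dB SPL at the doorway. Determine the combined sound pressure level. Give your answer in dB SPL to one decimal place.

Incoherent sources combine by intensity addition: L_total = 10·log₁₀(Σ 10^(L_i/10)).
Σ 10^(L/10) = 10^(98.2/10) + 10^(72.6/10) = 6.625e+09.
L_total = 10·log₁₀(6.625e+09) = 98.21 dB SPL.

98.2 dB SPL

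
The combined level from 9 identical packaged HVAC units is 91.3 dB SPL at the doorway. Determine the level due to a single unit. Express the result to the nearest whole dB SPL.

82 dB SPL

Dividing the total intensity by 9 lowers the level by 10·log₁₀ 9 = 9.542 dB: L₁ = 91.3 − 9.542.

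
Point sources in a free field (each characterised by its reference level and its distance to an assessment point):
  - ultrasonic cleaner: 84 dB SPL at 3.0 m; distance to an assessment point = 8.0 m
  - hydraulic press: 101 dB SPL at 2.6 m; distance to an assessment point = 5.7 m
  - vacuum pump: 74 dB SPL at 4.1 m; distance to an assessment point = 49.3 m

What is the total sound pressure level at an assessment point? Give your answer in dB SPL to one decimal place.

94.2 dB SPL

Apply inverse-square spreading to bring every level to the receiver, then sum 10^(L/10).
ultrasonic cleaner: 84 − 20·log₁₀(8.0/3.0) = 84 − 8.52 = 75.48 dB SPL.
hydraulic press: 101 − 20·log₁₀(5.7/2.6) = 101 − 6.82 = 94.18 dB SPL.
vacuum pump: 74 − 20·log₁₀(49.3/4.1) = 74 − 21.60 = 52.40 dB SPL.
Σ 10^(L/10) = 2.655e+09 → L_total = 10·log₁₀(2.655e+09) = 94.24 dB SPL.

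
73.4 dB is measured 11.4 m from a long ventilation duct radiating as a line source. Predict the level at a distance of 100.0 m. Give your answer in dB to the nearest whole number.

64 dB

Line-source attenuation: ΔL = 10·log₁₀(r₂/r₁) = 10·log₁₀(100.0/11.4) = 9.431 dB.
L₂ = 73.4 − 10·log₁₀(100.0/11.4) = 73.4 − 9.431 = 63.97 dB.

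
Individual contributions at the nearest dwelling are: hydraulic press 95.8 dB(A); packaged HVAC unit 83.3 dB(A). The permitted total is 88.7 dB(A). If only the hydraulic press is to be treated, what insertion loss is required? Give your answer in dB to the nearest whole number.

9 dB

Fixed contribution from the other source: Σ 10^(L/10) = 10^(83.3/10) = 2.138e+08 (83.30 dB(A)).
The limit corresponds to 10^(88.7/10) = 7.413e+08; subtracting the fixed part leaves 5.275e+08 for the hydraulic press, i.e. 87.22 dB(A).
Required insertion loss = 95.8 − 87.22 = 8.58 dB.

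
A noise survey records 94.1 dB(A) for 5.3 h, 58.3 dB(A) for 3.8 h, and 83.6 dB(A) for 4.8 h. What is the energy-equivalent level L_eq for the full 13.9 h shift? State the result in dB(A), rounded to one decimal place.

L_eq = 10·log₁₀[(1/T)·Σ tᵢ·10^(Lᵢ/10)] with T = 13.9 h.
Σ tᵢ·10^(Lᵢ/10) = 5.3·10^(94.1/10) + 3.8·10^(58.3/10) + 4.8·10^(83.6/10) = 1.473e+10.
L_eq = 10·log₁₀(1.473e+10/13.9) = 90.25 dB(A).

90.3 dB(A)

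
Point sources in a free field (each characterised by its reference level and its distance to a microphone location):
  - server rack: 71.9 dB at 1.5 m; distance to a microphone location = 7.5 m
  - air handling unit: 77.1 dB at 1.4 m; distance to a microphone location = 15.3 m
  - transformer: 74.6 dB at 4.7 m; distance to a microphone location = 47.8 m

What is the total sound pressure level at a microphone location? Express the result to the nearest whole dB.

61 dB

Propagate each source to the receiver with L = L_ref − 20·log₁₀(r/r_ref), then add intensities.
server rack: 71.9 − 20·log₁₀(7.5/1.5) = 71.9 − 13.98 = 57.92 dB.
air handling unit: 77.1 − 20·log₁₀(15.3/1.4) = 77.1 − 20.77 = 56.33 dB.
transformer: 74.6 − 20·log₁₀(47.8/4.7) = 74.6 − 20.15 = 54.45 dB.
Σ 10^(L/10) = 1.328e+06 → L_total = 10·log₁₀(1.328e+06) = 61.23 dB.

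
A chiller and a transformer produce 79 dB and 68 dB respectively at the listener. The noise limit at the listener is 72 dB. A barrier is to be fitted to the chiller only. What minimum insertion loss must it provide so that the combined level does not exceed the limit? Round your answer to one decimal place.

9.2 dB

Fixed contribution from the other source: Σ 10^(L/10) = 10^(68/10) = 6.310e+06 (68.00 dB).
To meet 72 dB overall, the treated chiller may contribute at most 10^(72/10) − 6.310e+06 = 9.539e+06, i.e. 69.80 dB.
Required insertion loss = 79 − 69.80 = 9.20 dB.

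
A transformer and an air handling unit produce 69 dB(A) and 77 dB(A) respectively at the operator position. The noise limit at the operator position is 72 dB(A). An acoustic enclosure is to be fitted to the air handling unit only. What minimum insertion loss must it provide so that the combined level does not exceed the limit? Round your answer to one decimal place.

8.0 dB

Everything except the air handling unit sums to 10^(69/10) = 7.943e+06 in linear terms, 69.00 dB(A).
The limit corresponds to 10^(72/10) = 1.585e+07; subtracting the fixed part leaves 7.906e+06 for the air handling unit, i.e. 68.98 dB(A).
Required insertion loss = 77 − 68.98 = 8.02 dB.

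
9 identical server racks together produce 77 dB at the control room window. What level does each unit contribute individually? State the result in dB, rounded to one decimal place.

67.5 dB

Dividing the total intensity by 9 lowers the level by 10·log₁₀ 9 = 9.542 dB: L₁ = 77 − 9.542.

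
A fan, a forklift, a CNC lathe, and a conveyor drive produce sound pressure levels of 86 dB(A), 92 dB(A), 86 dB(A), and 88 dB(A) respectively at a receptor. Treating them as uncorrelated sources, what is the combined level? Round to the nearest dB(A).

95 dB(A)

For uncorrelated sources the intensities add, so convert each level to linear form, sum, and take 10·log₁₀ of the total.
Σ 10^(L/10) = 10^(86/10) + 10^(92/10) + 10^(86/10) + 10^(88/10) = 3.012e+09.
L_total = 10·log₁₀(3.012e+09) = 94.79 dB(A).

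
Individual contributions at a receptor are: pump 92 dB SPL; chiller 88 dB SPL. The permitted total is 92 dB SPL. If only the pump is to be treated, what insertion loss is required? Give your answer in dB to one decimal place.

The untreated sources together contribute 10^(88/10) = 6.310e+08, i.e. 88.00 dB SPL.
To meet 92 dB SPL overall, the treated pump may contribute at most 10^(92/10) − 6.310e+08 = 9.539e+08, i.e. 89.80 dB SPL.
So the pump must be reduced from 92 to 89.80 dB SPL: IL = 2.20 dB.

2.2 dB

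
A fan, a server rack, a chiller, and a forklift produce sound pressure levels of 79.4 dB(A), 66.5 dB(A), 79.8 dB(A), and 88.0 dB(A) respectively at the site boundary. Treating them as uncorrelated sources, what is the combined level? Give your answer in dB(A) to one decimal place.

For uncorrelated sources the intensities add, so convert each level to linear form, sum, and take 10·log₁₀ of the total.
Σ 10^(L/10) = 10^(79.4/10) + 10^(66.5/10) + 10^(79.8/10) + 10^(88.0/10) = 8.180e+08.
L_total = 10·log₁₀(8.180e+08) = 89.13 dB(A).

89.1 dB(A)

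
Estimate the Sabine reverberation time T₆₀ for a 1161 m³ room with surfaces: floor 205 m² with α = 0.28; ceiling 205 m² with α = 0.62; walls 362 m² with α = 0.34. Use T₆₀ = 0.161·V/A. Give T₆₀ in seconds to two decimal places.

0.61 s

Summing Sᵢαᵢ: 205·0.28 + 205·0.62 + 362·0.34 = 307.58 m².
T₆₀ = 0.161 × 1161 / 307.58 = 0.608 s.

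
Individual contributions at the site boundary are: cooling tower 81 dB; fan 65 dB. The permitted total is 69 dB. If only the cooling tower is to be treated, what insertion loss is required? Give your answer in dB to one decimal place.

14.2 dB

The untreated sources together contribute 10^(65/10) = 3.162e+06, i.e. 65.00 dB.
To meet 69 dB overall, the treated cooling tower may contribute at most 10^(69/10) − 3.162e+06 = 4.781e+06, i.e. 66.80 dB.
Required insertion loss = 81 − 66.80 = 14.20 dB.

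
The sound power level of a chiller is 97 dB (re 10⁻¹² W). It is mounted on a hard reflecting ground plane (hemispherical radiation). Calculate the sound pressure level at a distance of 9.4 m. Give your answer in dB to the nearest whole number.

70 dB

The power spreads over a hemisphere of area 2π·r², so L_p = L_w − 10·log₁₀(2π·r²).
2π·r² = 555.2 m², 10·log₁₀ of that is 27.444 dB.
L_p = 97 − 27.444 = 69.56 dB.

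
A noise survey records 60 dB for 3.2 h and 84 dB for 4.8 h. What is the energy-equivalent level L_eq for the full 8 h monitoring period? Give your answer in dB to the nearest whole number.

L_eq = 10·log₁₀[(1/T)·Σ tᵢ·10^(Lᵢ/10)] with T = 8 h.
Σ tᵢ·10^(Lᵢ/10) = 3.2·10^(60/10) + 4.8·10^(84/10) = 1.209e+09.
L_eq = 10·log₁₀(1.209e+09/8) = 81.79 dB.

82 dB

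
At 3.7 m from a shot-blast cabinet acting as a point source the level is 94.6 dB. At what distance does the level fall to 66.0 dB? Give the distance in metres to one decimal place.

99.6 m

Point-source spreading drops the level by 20·log₁₀(r₂/r₁); inverting, r₂/r₁ = 10^(ΔL/20).
r₂ = 3.7·10^((94.6−66.0)/20) = 3.7·10^(28.6/20) = 99.59 m.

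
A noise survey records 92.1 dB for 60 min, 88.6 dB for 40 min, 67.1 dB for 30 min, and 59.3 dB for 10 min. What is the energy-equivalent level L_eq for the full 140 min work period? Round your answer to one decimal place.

The energy average is taken in the linear domain: L_eq = 10·log₁₀[(Σ tᵢ·10^(Lᵢ/10))/T], T = 140 min.
Σ tᵢ·10^(Lᵢ/10) = 60·10^(92.1/10) + 40·10^(88.6/10) + 30·10^(67.1/10) + 10·10^(59.3/10) = 1.264e+11.
L_eq = 10·log₁₀(1.264e+11/140) = 89.56 dB.

89.6 dB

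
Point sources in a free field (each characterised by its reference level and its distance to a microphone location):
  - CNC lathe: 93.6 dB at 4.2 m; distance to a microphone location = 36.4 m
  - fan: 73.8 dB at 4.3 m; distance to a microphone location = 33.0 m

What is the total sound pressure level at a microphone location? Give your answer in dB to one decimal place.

Propagate each source to the receiver with L = L_ref − 20·log₁₀(r/r_ref), then add intensities.
CNC lathe: 93.6 − 20·log₁₀(36.4/4.2) = 93.6 − 18.76 = 74.84 dB.
fan: 73.8 − 20·log₁₀(33.0/4.3) = 73.8 − 17.70 = 56.10 dB.
Σ 10^(L/10) = 3.091e+07 → L_total = 10·log₁₀(3.091e+07) = 74.90 dB.

74.9 dB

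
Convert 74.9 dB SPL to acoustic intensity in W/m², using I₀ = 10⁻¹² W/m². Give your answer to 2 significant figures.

L = 10·log₁₀(I/I₀) ⇒ I = I₀·10^(L/10) = 10⁻¹² × 10^7.49.

3.1e-05 W/m²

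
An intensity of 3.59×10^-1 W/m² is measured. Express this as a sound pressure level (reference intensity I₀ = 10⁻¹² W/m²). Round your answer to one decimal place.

Dividing by I₀ shifts the exponent by 12: I/I₀ = 3.59×10^11.
L = 10·(0.5551 + 11) = 115.55 dB.

115.6 dB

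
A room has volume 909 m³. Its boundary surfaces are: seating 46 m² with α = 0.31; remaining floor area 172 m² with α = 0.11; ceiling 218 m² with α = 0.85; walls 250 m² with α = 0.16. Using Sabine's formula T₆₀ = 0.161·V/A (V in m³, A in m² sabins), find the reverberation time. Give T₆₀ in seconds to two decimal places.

0.57 s

A = Σ Sᵢαᵢ = 46·0.31 + 172·0.11 + 218·0.85 + 250·0.16 = 258.48 m².
T₆₀ = 0.161·V/A = 0.161·909/258.48 = 0.566 s.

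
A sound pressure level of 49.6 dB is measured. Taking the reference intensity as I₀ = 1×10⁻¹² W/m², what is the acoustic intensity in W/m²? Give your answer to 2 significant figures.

9.1e-08 W/m²

I = I₀·10^(L/10) = 10⁻¹² × 10^(49.6/10) = 10^(-7.040).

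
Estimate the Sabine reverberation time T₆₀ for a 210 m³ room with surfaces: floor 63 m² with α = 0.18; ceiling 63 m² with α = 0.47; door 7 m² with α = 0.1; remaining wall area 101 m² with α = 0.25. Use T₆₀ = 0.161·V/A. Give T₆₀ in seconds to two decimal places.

Summing Sᵢαᵢ: 63·0.18 + 63·0.47 + 7·0.1 + 101·0.25 = 66.90 m².
T₆₀ = 0.161·V/A = 0.161·210/66.90 = 0.505 s.

0.51 s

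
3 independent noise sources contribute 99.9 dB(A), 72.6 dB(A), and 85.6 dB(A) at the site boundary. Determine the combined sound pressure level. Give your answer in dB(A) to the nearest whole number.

100 dB(A)

For uncorrelated sources the intensities add, so convert each level to linear form, sum, and take 10·log₁₀ of the total.
Σ 10^(L/10) = 10^(99.9/10) + 10^(72.6/10) + 10^(85.6/10) = 1.015e+10.
L_total = 10·log₁₀(1.015e+10) = 100.07 dB(A).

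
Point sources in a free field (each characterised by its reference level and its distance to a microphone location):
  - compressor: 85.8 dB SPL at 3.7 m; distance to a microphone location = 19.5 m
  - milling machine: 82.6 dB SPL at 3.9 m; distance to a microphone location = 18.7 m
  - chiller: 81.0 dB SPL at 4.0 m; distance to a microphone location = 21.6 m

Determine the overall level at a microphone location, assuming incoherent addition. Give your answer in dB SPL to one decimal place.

Apply inverse-square spreading to bring every level to the receiver, then sum 10^(L/10).
compressor: 85.8 − 20·log₁₀(19.5/3.7) = 85.8 − 14.44 = 71.36 dB SPL.
milling machine: 82.6 − 20·log₁₀(18.7/3.9) = 82.6 − 13.62 = 68.98 dB SPL.
chiller: 81.0 − 20·log₁₀(21.6/4.0) = 81.0 − 14.65 = 66.35 dB SPL.
Σ 10^(L/10) = 2.592e+07 → L_total = 10·log₁₀(2.592e+07) = 74.14 dB SPL.

74.1 dB SPL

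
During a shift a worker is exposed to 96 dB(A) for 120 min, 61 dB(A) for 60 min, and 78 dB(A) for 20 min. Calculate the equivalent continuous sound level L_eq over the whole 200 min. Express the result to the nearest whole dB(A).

94 dB(A)

L_eq = 10·log₁₀[(1/T)·Σ tᵢ·10^(Lᵢ/10)] with T = 200 min.
Σ tᵢ·10^(Lᵢ/10) = 120·10^(96/10) + 60·10^(61/10) + 20·10^(78/10) = 4.791e+11.
L_eq = 10·log₁₀(4.791e+11/200) = 93.79 dB(A).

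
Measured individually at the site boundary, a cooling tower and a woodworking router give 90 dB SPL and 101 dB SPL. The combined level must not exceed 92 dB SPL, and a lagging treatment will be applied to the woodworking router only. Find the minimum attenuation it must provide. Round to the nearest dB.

13 dB

Everything except the woodworking router sums to 10^(90/10) = 1.000e+09 in linear terms, 90.00 dB SPL.
The limit corresponds to 10^(92/10) = 1.585e+09; subtracting the fixed part leaves 5.849e+08 for the woodworking router, i.e. 87.67 dB SPL.
Required insertion loss = 101 − 87.67 = 13.33 dB.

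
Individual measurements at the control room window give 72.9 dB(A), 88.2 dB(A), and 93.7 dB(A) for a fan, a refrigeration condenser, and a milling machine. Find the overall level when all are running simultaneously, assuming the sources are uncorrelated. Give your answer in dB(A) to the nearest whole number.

Incoherent sources combine by intensity addition: L_total = 10·log₁₀(Σ 10^(L_i/10)).
Σ 10^(L/10) = 10^(72.9/10) + 10^(88.2/10) + 10^(93.7/10) = 3.024e+09.
L_total = 10·log₁₀(3.024e+09) = 94.81 dB(A).

95 dB(A)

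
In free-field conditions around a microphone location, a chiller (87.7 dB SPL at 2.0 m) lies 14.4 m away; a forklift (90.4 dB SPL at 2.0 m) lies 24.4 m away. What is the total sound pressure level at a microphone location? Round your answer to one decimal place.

72.7 dB SPL

First find each source's level at the receiver (point-source: −20·log₁₀(r/r_ref)), then combine on an intensity basis.
chiller: 87.7 − 20·log₁₀(14.4/2.0) = 87.7 − 17.15 = 70.55 dB SPL.
forklift: 90.4 − 20·log₁₀(24.4/2.0) = 90.4 − 21.73 = 68.67 dB SPL.
Σ 10^(L/10) = 1.873e+07 → L_total = 10·log₁₀(1.873e+07) = 72.72 dB SPL.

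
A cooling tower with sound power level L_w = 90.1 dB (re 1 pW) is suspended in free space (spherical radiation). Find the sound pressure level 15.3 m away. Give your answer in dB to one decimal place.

55.4 dB

The power spreads over a sphere of area 4π·r², so L_p = L_w − 10·log₁₀(4π·r²).
4π·r² = 2942 m², 10·log₁₀ of that is 34.686 dB.
L_p = 90.1 − 34.686 = 55.41 dB.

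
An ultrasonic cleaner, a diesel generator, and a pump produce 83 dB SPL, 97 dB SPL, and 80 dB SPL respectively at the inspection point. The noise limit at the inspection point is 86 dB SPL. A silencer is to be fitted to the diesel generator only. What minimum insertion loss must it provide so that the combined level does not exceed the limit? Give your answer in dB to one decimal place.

Everything except the diesel generator sums to 10^(83/10) + 10^(80/10) = 2.995e+08 in linear terms, 84.76 dB SPL.
The limit corresponds to 10^(86/10) = 3.981e+08; subtracting the fixed part leaves 9.858e+07 for the diesel generator, i.e. 79.94 dB SPL.
So the diesel generator must be reduced from 97 to 79.94 dB SPL: IL = 17.06 dB.

17.1 dB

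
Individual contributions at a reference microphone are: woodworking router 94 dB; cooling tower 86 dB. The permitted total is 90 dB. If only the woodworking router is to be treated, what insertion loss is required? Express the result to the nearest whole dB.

Fixed contribution from the other source: Σ 10^(L/10) = 10^(86/10) = 3.981e+08 (86.00 dB).
The limit corresponds to 10^(90/10) = 1.000e+09; subtracting the fixed part leaves 6.019e+08 for the woodworking router, i.e. 87.80 dB.
Required insertion loss = 94 − 87.80 = 6.20 dB.

6 dB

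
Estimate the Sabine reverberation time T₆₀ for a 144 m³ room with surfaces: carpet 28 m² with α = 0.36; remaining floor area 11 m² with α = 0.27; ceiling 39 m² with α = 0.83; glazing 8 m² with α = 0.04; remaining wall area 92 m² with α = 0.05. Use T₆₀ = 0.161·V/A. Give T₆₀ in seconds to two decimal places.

0.46 s

A = Σ Sᵢαᵢ = 28·0.36 + 11·0.27 + 39·0.83 + 8·0.04 + 92·0.05 = 50.34 m².
T₆₀ = 0.161·V/A = 0.161·144/50.34 = 0.461 s.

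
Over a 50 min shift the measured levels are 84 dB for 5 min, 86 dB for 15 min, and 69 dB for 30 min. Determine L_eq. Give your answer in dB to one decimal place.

81.7 dB

The energy average is taken in the linear domain: L_eq = 10·log₁₀[(Σ tᵢ·10^(Lᵢ/10))/T], T = 50 min.
Σ tᵢ·10^(Lᵢ/10) = 5·10^(84/10) + 15·10^(86/10) + 30·10^(69/10) = 7.466e+09.
L_eq = 10·log₁₀(7.466e+09/50) = 81.74 dB.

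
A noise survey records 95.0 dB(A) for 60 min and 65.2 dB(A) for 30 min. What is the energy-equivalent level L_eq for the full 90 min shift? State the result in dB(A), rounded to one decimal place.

The energy average is taken in the linear domain: L_eq = 10·log₁₀[(Σ tᵢ·10^(Lᵢ/10))/T], T = 90 min.
Σ tᵢ·10^(Lᵢ/10) = 60·10^(95.0/10) + 30·10^(65.2/10) = 1.898e+11.
L_eq = 10·log₁₀(1.898e+11/90) = 93.24 dB(A).

93.2 dB(A)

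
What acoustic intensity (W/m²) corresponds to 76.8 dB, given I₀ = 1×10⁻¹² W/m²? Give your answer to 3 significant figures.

L = 10·log₁₀(I/I₀) ⇒ I = I₀·10^(L/10) = 10⁻¹² × 10^7.68.

4.79e-05 W/m²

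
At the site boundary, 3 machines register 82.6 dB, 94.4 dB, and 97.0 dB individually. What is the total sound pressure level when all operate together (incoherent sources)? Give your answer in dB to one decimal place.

For uncorrelated sources the intensities add, so convert each level to linear form, sum, and take 10·log₁₀ of the total.
Σ 10^(L/10) = 10^(82.6/10) + 10^(94.4/10) + 10^(97.0/10) = 7.948e+09.
L_total = 10·log₁₀(7.948e+09) = 99.00 dB.

99.0 dB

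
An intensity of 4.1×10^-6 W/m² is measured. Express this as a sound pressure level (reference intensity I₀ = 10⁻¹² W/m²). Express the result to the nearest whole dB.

L = 10·log₁₀(I/I₀) = 10·log₁₀(4.1×10^-6/10⁻¹²) = 10·log₁₀(4.1×10^6).
L = 10·(0.6128 + 6) = 66.13 dB.

66 dB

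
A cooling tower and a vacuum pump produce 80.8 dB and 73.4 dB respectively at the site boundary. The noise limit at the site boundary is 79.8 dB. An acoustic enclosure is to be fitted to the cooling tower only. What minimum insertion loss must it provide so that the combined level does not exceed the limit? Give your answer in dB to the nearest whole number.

Fixed contribution from the other source: Σ 10^(L/10) = 10^(73.4/10) = 2.188e+07 (73.40 dB).
The limit corresponds to 10^(79.8/10) = 9.550e+07; subtracting the fixed part leaves 7.362e+07 for the cooling tower, i.e. 78.67 dB.
Required insertion loss = 80.8 − 78.67 = 2.13 dB.

2 dB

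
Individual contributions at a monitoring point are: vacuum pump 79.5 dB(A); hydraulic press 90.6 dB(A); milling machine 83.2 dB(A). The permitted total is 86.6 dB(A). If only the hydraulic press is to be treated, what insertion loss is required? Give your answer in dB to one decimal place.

Fixed contribution from the other sources: Σ 10^(L/10) = 10^(79.5/10) + 10^(83.2/10) = 2.981e+08 (84.74 dB(A)).
To meet 86.6 dB(A) overall, the treated hydraulic press may contribute at most 10^(86.6/10) − 2.981e+08 = 1.590e+08, i.e. 82.01 dB(A).
Required insertion loss = 90.6 − 82.01 = 8.59 dB.

8.6 dB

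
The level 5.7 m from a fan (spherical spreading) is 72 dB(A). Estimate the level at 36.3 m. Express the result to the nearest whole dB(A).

Point-source attenuation: ΔL = 20·log₁₀(r₂/r₁) = 20·log₁₀(36.3/5.7) = 16.081 dB.
L₂ = 72 − 20·log₁₀(36.3/5.7) = 72 − 16.081 = 55.92 dB(A).

56 dB(A)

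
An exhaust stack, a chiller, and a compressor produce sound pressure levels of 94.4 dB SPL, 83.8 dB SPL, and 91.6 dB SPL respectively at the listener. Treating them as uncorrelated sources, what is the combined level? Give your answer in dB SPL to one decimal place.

96.5 dB SPL

Incoherent sources combine by intensity addition: L_total = 10·log₁₀(Σ 10^(L_i/10)).
Σ 10^(L/10) = 10^(94.4/10) + 10^(83.8/10) + 10^(91.6/10) = 4.440e+09.
L_total = 10·log₁₀(4.440e+09) = 96.47 dB SPL.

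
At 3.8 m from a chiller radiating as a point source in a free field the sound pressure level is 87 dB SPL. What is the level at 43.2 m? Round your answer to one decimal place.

Spherical spreading from a point source gives a 20·log₁₀(r₂/r₁) drop.
L₂ = 87 − 20·log₁₀(43.2/3.8) = 87 − 21.114 = 65.89 dB SPL.

65.9 dB SPL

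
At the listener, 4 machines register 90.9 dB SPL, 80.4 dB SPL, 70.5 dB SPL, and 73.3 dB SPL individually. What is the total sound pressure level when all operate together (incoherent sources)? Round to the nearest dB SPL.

91 dB SPL

Incoherent sources combine by intensity addition: L_total = 10·log₁₀(Σ 10^(L_i/10)).
Σ 10^(L/10) = 10^(90.9/10) + 10^(80.4/10) + 10^(70.5/10) + 10^(73.3/10) = 1.373e+09.
L_total = 10·log₁₀(1.373e+09) = 91.38 dB SPL.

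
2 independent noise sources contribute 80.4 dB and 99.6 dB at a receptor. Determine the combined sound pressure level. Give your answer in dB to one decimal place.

99.7 dB

For uncorrelated sources the intensities add, so convert each level to linear form, sum, and take 10·log₁₀ of the total.
Σ 10^(L/10) = 10^(80.4/10) + 10^(99.6/10) = 9.230e+09.
L_total = 10·log₁₀(9.230e+09) = 99.65 dB.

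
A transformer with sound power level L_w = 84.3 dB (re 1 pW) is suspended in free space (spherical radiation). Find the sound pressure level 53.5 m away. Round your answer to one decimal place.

38.7 dB

The power spreads over a sphere of area 4π·r², so L_p = L_w − 10·log₁₀(4π·r²).
4π·r² = 3.597e+04 m², 10·log₁₀ of that is 45.559 dB.
L_p = 84.3 − 45.559 = 38.74 dB.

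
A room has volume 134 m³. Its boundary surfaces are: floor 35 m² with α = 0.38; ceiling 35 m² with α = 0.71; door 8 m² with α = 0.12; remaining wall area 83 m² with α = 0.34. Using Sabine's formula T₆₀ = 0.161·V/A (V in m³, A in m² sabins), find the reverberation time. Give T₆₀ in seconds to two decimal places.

0.32 s

A = Σ Sᵢαᵢ = 35·0.38 + 35·0.71 + 8·0.12 + 83·0.34 = 67.33 m².
T₆₀ = 0.161 × 134 / 67.33 = 0.320 s.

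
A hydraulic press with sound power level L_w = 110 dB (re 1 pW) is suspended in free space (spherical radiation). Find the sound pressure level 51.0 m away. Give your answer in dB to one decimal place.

64.9 dB

The power spreads over a sphere of area 4π·r², so L_p = L_w − 10·log₁₀(4π·r²).
4π·r² = 3.269e+04 m², 10·log₁₀ of that is 45.144 dB.
L_p = 110 − 45.144 = 64.86 dB.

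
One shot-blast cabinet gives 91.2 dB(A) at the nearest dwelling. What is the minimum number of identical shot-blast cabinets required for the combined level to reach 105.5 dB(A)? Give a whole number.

27

Need L₁ + 10·log₁₀ N ≥ 105.5, i.e. log₁₀ N ≥ 1.43.
N ≥ 10^(14.3/10) = 26.915, so N = 27.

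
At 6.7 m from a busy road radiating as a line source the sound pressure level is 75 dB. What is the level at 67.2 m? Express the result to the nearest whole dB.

For a line source, L₂ = L₁ − 10·log₁₀(r₂/r₁).
L₂ = 75 − 10·log₁₀(67.2/6.7) = 75 − 10.013 = 64.99 dB.

65 dB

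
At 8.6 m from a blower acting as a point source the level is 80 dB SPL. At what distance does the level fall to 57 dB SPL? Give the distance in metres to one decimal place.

Point-source spreading drops the level by 20·log₁₀(r₂/r₁); inverting, r₂/r₁ = 10^(ΔL/20).
r₂ = 8.6·10^((80−57)/20) = 8.6·10^(23.0/20) = 121.48 m.

121.5 m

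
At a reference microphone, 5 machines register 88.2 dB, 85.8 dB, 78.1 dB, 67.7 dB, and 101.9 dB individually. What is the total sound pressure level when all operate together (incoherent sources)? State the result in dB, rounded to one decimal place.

102.2 dB

Incoherent sources combine by intensity addition: L_total = 10·log₁₀(Σ 10^(L_i/10)).
Σ 10^(L/10) = 10^(88.2/10) + 10^(85.8/10) + 10^(78.1/10) + 10^(67.7/10) + 10^(101.9/10) = 1.660e+10.
L_total = 10·log₁₀(1.660e+10) = 102.20 dB.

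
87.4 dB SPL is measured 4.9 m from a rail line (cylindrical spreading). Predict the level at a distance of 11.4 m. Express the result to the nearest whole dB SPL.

84 dB SPL

For a line source, L₂ = L₁ − 10·log₁₀(r₂/r₁).
L₂ = 87.4 − 10·log₁₀(11.4/4.9) = 87.4 − 3.667 = 83.73 dB SPL.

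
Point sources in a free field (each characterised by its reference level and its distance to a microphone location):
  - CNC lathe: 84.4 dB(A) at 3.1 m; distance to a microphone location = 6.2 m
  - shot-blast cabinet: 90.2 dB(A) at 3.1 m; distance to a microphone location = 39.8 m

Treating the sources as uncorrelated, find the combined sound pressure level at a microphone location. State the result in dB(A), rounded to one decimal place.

78.8 dB(A)

First find each source's level at the receiver (point-source: −20·log₁₀(r/r_ref)), then combine on an intensity basis.
CNC lathe: 84.4 − 20·log₁₀(6.2/3.1) = 84.4 − 6.02 = 78.38 dB(A).
shot-blast cabinet: 90.2 − 20·log₁₀(39.8/3.1) = 90.2 − 22.17 = 68.03 dB(A).
Σ 10^(L/10) = 7.521e+07 → L_total = 10·log₁₀(7.521e+07) = 78.76 dB(A).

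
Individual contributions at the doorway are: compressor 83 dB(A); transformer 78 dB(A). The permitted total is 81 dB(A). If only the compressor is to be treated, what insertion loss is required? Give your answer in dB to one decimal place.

Fixed contribution from the other source: Σ 10^(L/10) = 10^(78/10) = 6.310e+07 (78.00 dB(A)).
The limit corresponds to 10^(81/10) = 1.259e+08; subtracting the fixed part leaves 6.280e+07 for the compressor, i.e. 77.98 dB(A).
So the compressor must be reduced from 83 to 77.98 dB(A): IL = 5.02 dB.

5.0 dB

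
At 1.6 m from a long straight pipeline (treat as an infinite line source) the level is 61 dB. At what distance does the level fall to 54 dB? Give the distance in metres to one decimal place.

Line-source spreading drops the level by 10·log₁₀(r₂/r₁); inverting, r₂/r₁ = 10^(ΔL/10).
r₂ = 1.6·10^((61−54)/10) = 1.6·10^(7.0/10) = 8.02 m.

8.0 m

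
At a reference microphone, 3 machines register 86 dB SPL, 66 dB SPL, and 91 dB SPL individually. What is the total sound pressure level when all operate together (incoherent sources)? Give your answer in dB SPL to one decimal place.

For uncorrelated sources the intensities add, so convert each level to linear form, sum, and take 10·log₁₀ of the total.
Σ 10^(L/10) = 10^(86/10) + 10^(66/10) + 10^(91/10) = 1.661e+09.
L_total = 10·log₁₀(1.661e+09) = 92.20 dB SPL.

92.2 dB SPL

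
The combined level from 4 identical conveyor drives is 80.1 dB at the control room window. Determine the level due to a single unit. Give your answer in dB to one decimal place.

74.1 dB

For N identical incoherent sources L_total = L₁ + 10·log₁₀ N, so L₁ = 80.1 − 10·log₁₀(4) = 80.1 − 6.021.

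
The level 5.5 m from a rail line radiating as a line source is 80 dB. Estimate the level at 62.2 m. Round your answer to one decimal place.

69.5 dB

Line-source attenuation: ΔL = 10·log₁₀(r₂/r₁) = 10·log₁₀(62.2/5.5) = 10.534 dB.
L₂ = 80 − 10·log₁₀(62.2/5.5) = 80 − 10.534 = 69.47 dB.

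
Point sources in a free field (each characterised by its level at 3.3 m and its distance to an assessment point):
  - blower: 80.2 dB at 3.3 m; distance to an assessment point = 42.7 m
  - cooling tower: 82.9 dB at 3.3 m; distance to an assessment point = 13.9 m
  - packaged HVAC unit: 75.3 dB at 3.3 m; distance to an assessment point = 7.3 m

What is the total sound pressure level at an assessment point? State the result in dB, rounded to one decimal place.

72.7 dB

Apply inverse-square spreading to bring every level to the receiver, then sum 10^(L/10).
blower: 80.2 − 20·log₁₀(42.7/3.3) = 80.2 − 22.24 = 57.96 dB.
cooling tower: 82.9 − 20·log₁₀(13.9/3.3) = 82.9 − 12.49 = 70.41 dB.
packaged HVAC unit: 75.3 − 20·log₁₀(7.3/3.3) = 75.3 − 6.90 = 68.40 dB.
Σ 10^(L/10) = 1.854e+07 → L_total = 10·log₁₀(1.854e+07) = 72.68 dB.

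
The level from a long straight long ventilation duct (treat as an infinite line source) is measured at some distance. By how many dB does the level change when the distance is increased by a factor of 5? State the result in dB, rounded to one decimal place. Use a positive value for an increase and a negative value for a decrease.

-7.0 dB

With cylindrical spreading the level changes by −10·log₁₀(r₂/r₁).
ΔL = −10·log₁₀(5) = -6.99 dB.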